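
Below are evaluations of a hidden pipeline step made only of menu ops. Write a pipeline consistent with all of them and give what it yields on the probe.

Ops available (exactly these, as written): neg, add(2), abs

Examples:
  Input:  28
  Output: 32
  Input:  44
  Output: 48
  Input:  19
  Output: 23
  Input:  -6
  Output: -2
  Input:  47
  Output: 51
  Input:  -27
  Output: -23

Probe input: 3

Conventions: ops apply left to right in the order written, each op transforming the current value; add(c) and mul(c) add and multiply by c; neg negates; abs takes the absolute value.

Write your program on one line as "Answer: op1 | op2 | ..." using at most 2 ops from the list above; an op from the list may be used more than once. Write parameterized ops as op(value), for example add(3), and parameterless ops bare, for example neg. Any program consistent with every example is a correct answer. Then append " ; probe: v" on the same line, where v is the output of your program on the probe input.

add(2) | add(2) ; probe: 7

Check, running the answer program on each example:
  28 -> 30 -> 32
  44 -> 46 -> 48
  19 -> 21 -> 23
  -6 -> -4 -> -2
  47 -> 49 -> 51
  -27 -> -25 -> -23
  probe: 3 -> 5 -> 7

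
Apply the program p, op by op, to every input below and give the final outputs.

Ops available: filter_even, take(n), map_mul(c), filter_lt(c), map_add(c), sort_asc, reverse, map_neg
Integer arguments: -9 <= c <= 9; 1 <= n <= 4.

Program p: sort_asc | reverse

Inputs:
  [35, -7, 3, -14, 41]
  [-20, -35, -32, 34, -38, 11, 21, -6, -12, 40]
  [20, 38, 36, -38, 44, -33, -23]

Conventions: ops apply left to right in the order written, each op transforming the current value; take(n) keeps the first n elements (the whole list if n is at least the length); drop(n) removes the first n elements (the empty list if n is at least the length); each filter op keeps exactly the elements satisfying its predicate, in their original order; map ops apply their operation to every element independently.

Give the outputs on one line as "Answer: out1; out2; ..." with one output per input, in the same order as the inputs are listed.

Execution, op by op:
  [35, -7, 3, -14, 41] -> [-14, -7, 3, 35, 41] -> [41, 35, 3, -7, -14]
  [-20, -35, -32, 34, -38, 11, 21, -6, -12, 40] -> [-38, -35, -32, -20, -12, -6, 11, 21, 34, 40] -> [40, 34, 21, 11, -6, -12, -20, -32, -35, -38]
  [20, 38, 36, -38, 44, -33, -23] -> [-38, -33, -23, 20, 36, 38, 44] -> [44, 38, 36, 20, -23, -33, -38]

[41, 35, 3, -7, -14]; [40, 34, 21, 11, -6, -12, -20, -32, -35, -38]; [44, 38, 36, 20, -23, -33, -38]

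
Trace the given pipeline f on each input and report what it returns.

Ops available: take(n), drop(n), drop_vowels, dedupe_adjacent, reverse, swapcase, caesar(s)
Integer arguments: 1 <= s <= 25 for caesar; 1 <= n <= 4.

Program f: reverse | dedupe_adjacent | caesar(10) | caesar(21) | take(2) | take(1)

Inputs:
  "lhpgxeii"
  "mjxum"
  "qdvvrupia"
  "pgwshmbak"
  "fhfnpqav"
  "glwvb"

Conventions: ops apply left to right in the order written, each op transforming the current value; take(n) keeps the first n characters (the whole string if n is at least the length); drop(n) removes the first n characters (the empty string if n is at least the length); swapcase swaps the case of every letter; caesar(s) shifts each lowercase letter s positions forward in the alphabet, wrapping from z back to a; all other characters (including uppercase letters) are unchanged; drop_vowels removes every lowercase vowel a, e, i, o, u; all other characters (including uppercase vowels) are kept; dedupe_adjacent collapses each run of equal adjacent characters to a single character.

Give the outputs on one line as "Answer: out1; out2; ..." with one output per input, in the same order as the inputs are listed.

"n"; "r"; "f"; "p"; "a"; "g"

Execution, op by op:
  "lhpgxeii" -> "iiexgphl" -> "iexgphl" -> "sohqzrv" -> "njclumq" -> "nj" -> "n"
  "mjxum" -> "muxjm" -> "muxjm" -> "wehtw" -> "rzcor" -> "rz" -> "r"
  "qdvvrupia" -> "aipurvvdq" -> "aipurvdq" -> "kszebfna" -> "fnuzwaiv" -> "fn" -> "f"
  "pgwshmbak" -> "kabmhswgp" -> "kabmhswgp" -> "uklwrcgqz" -> "pfgrmxblu" -> "pf" -> "p"
  "fhfnpqav" -> "vaqpnfhf" -> "vaqpnfhf" -> "fkazxprp" -> "afvuskmk" -> "af" -> "a"
  "glwvb" -> "bvwlg" -> "bvwlg" -> "lfgvq" -> "gabql" -> "ga" -> "g"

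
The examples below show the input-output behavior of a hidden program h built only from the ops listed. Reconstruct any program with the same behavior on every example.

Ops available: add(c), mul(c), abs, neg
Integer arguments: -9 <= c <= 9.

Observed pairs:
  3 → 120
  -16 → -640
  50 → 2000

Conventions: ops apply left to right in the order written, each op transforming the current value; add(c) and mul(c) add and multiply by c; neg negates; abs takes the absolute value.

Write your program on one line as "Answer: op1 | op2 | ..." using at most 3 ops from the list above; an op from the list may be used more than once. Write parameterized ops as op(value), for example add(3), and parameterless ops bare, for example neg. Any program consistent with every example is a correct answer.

neg | mul(-8) | mul(5)

Check, running the answer program on each example:
  3 -> -3 -> 24 -> 120
  -16 -> 16 -> -128 -> -640
  50 -> -50 -> 400 -> 2000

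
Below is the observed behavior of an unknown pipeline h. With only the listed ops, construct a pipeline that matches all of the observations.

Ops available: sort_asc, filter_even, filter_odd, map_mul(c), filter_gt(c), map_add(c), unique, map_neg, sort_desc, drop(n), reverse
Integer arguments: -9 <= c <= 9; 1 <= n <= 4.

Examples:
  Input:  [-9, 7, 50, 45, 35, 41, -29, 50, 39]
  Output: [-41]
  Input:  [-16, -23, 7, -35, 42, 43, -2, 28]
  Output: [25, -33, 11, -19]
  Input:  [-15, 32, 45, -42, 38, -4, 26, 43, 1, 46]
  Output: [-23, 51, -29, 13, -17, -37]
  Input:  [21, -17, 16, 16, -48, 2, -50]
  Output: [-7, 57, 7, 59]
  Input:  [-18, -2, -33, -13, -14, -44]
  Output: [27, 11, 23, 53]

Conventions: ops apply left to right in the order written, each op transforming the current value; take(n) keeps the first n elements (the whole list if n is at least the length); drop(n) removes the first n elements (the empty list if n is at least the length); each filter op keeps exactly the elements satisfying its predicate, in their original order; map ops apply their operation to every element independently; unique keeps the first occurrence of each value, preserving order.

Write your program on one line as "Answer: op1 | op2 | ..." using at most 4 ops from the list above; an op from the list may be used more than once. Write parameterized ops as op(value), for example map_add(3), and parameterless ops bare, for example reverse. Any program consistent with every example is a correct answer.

map_neg | unique | map_add(9) | filter_odd

Check, running the answer program on each example:
  [-9, 7, 50, 45, 35, 41, -29, 50, 39] -> [9, -7, -50, -45, -35, -41, 29, -50, -39] -> [9, -7, -50, -45, -35, -41, 29, -39] -> [18, 2, -41, -36, -26, -32, 38, -30] -> [-41]
  [-16, -23, 7, -35, 42, 43, -2, 28] -> [16, 23, -7, 35, -42, -43, 2, -28] -> [16, 23, -7, 35, -42, -43, 2, -28] -> [25, 32, 2, 44, -33, -34, 11, -19] -> [25, -33, 11, -19]
  [-15, 32, 45, -42, 38, -4, 26, 43, 1, 46] -> [15, -32, -45, 42, -38, 4, -26, -43, -1, -46] -> [15, -32, -45, 42, -38, 4, -26, -43, -1, -46] -> [24, -23, -36, 51, -29, 13, -17, -34, 8, -37] -> [-23, 51, -29, 13, -17, -37]
  [21, -17, 16, 16, -48, 2, -50] -> [-21, 17, -16, -16, 48, -2, 50] -> [-21, 17, -16, 48, -2, 50] -> [-12, 26, -7, 57, 7, 59] -> [-7, 57, 7, 59]
  [-18, -2, -33, -13, -14, -44] -> [18, 2, 33, 13, 14, 44] -> [18, 2, 33, 13, 14, 44] -> [27, 11, 42, 22, 23, 53] -> [27, 11, 23, 53]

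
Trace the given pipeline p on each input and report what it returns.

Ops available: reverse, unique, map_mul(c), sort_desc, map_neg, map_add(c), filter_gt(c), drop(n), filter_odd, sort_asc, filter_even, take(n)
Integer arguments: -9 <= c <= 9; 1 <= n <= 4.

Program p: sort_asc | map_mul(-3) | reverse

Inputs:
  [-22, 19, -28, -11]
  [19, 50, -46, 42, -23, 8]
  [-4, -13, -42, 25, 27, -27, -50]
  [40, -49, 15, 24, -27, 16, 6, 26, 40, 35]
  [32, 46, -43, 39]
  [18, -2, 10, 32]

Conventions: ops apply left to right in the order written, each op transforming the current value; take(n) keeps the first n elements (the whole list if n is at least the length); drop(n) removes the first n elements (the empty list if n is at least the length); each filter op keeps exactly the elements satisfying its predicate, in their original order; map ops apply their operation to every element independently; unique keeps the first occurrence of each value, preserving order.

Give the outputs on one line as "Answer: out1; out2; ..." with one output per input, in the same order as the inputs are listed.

Execution, op by op:
  [-22, 19, -28, -11] -> [-28, -22, -11, 19] -> [84, 66, 33, -57] -> [-57, 33, 66, 84]
  [19, 50, -46, 42, -23, 8] -> [-46, -23, 8, 19, 42, 50] -> [138, 69, -24, -57, -126, -150] -> [-150, -126, -57, -24, 69, 138]
  [-4, -13, -42, 25, 27, -27, -50] -> [-50, -42, -27, -13, -4, 25, 27] -> [150, 126, 81, 39, 12, -75, -81] -> [-81, -75, 12, 39, 81, 126, 150]
  [40, -49, 15, 24, -27, 16, 6, 26, 40, 35] -> [-49, -27, 6, 15, 16, 24, 26, 35, 40, 40] -> [147, 81, -18, -45, -48, -72, -78, -105, -120, -120] -> [-120, -120, -105, -78, -72, -48, -45, -18, 81, 147]
  [32, 46, -43, 39] -> [-43, 32, 39, 46] -> [129, -96, -117, -138] -> [-138, -117, -96, 129]
  [18, -2, 10, 32] -> [-2, 10, 18, 32] -> [6, -30, -54, -96] -> [-96, -54, -30, 6]

[-57, 33, 66, 84]; [-150, -126, -57, -24, 69, 138]; [-81, -75, 12, 39, 81, 126, 150]; [-120, -120, -105, -78, -72, -48, -45, -18, 81, 147]; [-138, -117, -96, 129]; [-96, -54, -30, 6]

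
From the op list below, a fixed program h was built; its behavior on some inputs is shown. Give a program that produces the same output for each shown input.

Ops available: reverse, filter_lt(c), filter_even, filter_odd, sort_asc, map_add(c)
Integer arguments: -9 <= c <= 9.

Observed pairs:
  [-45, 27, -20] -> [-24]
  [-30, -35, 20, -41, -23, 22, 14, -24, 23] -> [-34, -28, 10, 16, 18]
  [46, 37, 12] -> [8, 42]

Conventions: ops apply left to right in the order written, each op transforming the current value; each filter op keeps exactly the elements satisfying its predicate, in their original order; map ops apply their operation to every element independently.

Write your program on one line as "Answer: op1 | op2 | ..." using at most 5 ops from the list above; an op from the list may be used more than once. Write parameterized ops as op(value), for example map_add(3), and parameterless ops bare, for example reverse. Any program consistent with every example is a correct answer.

map_add(-4) | reverse | sort_asc | filter_even

Check, running the answer program on each example:
  [-45, 27, -20] -> [-49, 23, -24] -> [-24, 23, -49] -> [-49, -24, 23] -> [-24]
  [-30, -35, 20, -41, -23, 22, 14, -24, 23] -> [-34, -39, 16, -45, -27, 18, 10, -28, 19] -> [19, -28, 10, 18, -27, -45, 16, -39, -34] -> [-45, -39, -34, -28, -27, 10, 16, 18, 19] -> [-34, -28, 10, 16, 18]
  [46, 37, 12] -> [42, 33, 8] -> [8, 33, 42] -> [8, 33, 42] -> [8, 42]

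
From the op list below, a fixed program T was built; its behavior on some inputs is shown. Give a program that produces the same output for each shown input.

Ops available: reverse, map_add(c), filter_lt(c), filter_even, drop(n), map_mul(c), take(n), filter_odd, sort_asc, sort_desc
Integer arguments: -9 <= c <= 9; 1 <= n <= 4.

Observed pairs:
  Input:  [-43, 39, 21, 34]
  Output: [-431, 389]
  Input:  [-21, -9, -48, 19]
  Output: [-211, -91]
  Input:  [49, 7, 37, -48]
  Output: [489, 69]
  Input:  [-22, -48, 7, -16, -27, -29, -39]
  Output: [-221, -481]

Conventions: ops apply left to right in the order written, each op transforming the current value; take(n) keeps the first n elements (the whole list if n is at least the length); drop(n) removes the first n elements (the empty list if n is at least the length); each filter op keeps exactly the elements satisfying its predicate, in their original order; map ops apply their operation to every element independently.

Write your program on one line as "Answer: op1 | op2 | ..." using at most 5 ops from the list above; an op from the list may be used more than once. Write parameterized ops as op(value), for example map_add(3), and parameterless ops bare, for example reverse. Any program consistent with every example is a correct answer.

map_mul(2) | map_mul(5) | take(2) | map_add(8) | map_add(-9)

Check, running the answer program on each example:
  [-43, 39, 21, 34] -> [-86, 78, 42, 68] -> [-430, 390, 210, 340] -> [-430, 390] -> [-422, 398] -> [-431, 389]
  [-21, -9, -48, 19] -> [-42, -18, -96, 38] -> [-210, -90, -480, 190] -> [-210, -90] -> [-202, -82] -> [-211, -91]
  [49, 7, 37, -48] -> [98, 14, 74, -96] -> [490, 70, 370, -480] -> [490, 70] -> [498, 78] -> [489, 69]
  [-22, -48, 7, -16, -27, -29, -39] -> [-44, -96, 14, -32, -54, -58, -78] -> [-220, -480, 70, -160, -270, -290, -390] -> [-220, -480] -> [-212, -472] -> [-221, -481]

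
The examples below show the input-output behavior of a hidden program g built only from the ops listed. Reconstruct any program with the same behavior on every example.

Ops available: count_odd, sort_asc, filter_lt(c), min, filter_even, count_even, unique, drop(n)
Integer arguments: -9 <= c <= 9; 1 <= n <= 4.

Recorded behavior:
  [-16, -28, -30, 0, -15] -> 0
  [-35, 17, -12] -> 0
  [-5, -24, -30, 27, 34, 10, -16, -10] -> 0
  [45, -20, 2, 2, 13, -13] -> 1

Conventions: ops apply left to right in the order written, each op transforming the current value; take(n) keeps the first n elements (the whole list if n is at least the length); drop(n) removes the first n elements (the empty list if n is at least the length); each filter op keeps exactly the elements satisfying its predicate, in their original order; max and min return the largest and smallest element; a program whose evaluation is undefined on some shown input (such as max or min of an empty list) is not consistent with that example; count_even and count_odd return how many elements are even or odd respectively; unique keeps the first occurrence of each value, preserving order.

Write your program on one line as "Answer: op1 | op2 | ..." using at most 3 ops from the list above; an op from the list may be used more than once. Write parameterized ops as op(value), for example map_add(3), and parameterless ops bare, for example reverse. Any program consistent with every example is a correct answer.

drop(1) | drop(4) | count_odd

Check, running the answer program on each example:
  [-16, -28, -30, 0, -15] -> [-28, -30, 0, -15] -> [] -> 0
  [-35, 17, -12] -> [17, -12] -> [] -> 0
  [-5, -24, -30, 27, 34, 10, -16, -10] -> [-24, -30, 27, 34, 10, -16, -10] -> [10, -16, -10] -> 0
  [45, -20, 2, 2, 13, -13] -> [-20, 2, 2, 13, -13] -> [-13] -> 1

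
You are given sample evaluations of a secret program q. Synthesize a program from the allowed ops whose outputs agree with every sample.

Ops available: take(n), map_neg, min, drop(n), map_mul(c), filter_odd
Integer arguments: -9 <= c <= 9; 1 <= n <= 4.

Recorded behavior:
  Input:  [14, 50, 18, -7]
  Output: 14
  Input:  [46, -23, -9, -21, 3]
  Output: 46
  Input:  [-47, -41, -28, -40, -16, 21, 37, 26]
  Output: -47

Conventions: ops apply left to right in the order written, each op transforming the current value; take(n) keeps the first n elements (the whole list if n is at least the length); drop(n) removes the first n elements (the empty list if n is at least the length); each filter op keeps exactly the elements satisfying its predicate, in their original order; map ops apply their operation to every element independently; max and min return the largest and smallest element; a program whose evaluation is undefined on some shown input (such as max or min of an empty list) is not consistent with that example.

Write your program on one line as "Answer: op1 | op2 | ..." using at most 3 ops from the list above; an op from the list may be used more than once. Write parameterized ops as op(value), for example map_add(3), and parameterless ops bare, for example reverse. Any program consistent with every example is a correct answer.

take(1) | min

Check, running the answer program on each example:
  [14, 50, 18, -7] -> [14] -> 14
  [46, -23, -9, -21, 3] -> [46] -> 46
  [-47, -41, -28, -40, -16, 21, 37, 26] -> [-47] -> -47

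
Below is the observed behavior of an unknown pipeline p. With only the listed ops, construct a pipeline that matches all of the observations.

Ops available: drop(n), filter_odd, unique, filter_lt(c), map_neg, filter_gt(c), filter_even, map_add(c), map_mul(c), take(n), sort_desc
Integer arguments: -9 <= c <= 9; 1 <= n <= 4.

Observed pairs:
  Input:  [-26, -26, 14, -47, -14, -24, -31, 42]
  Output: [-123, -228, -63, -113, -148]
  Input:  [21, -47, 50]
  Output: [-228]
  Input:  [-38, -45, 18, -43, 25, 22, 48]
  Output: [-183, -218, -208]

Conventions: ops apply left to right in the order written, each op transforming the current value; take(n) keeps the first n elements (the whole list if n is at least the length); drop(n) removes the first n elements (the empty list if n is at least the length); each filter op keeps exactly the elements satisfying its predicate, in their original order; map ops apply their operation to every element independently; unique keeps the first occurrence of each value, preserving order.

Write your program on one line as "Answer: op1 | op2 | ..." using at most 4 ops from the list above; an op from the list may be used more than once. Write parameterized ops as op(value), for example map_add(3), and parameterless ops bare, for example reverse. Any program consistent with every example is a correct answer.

map_mul(5) | filter_lt(-4) | unique | map_add(7)

Check, running the answer program on each example:
  [-26, -26, 14, -47, -14, -24, -31, 42] -> [-130, -130, 70, -235, -70, -120, -155, 210] -> [-130, -130, -235, -70, -120, -155] -> [-130, -235, -70, -120, -155] -> [-123, -228, -63, -113, -148]
  [21, -47, 50] -> [105, -235, 250] -> [-235] -> [-235] -> [-228]
  [-38, -45, 18, -43, 25, 22, 48] -> [-190, -225, 90, -215, 125, 110, 240] -> [-190, -225, -215] -> [-190, -225, -215] -> [-183, -218, -208]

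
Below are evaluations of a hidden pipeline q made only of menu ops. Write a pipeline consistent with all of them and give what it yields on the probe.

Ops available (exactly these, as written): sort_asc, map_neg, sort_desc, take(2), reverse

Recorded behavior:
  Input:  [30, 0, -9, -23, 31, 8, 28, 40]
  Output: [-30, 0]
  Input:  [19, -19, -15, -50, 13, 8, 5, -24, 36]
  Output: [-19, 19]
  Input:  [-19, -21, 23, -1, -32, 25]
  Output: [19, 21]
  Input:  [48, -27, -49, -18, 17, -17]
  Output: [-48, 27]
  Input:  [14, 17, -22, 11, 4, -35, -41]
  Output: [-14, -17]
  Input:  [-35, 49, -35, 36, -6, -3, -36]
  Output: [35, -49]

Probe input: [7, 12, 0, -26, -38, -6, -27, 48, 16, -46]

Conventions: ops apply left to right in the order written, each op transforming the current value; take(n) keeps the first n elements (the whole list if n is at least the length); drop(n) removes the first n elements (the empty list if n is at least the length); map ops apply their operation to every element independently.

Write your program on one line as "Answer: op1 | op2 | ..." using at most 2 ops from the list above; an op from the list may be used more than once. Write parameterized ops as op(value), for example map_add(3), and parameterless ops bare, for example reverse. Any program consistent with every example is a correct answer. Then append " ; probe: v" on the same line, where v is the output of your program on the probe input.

map_neg | take(2) ; probe: [-7, -12]

Check, running the answer program on each example:
  [30, 0, -9, -23, 31, 8, 28, 40] -> [-30, 0, 9, 23, -31, -8, -28, -40] -> [-30, 0]
  [19, -19, -15, -50, 13, 8, 5, -24, 36] -> [-19, 19, 15, 50, -13, -8, -5, 24, -36] -> [-19, 19]
  [-19, -21, 23, -1, -32, 25] -> [19, 21, -23, 1, 32, -25] -> [19, 21]
  [48, -27, -49, -18, 17, -17] -> [-48, 27, 49, 18, -17, 17] -> [-48, 27]
  [14, 17, -22, 11, 4, -35, -41] -> [-14, -17, 22, -11, -4, 35, 41] -> [-14, -17]
  [-35, 49, -35, 36, -6, -3, -36] -> [35, -49, 35, -36, 6, 3, 36] -> [35, -49]
  probe: [7, 12, 0, -26, -38, -6, -27, 48, 16, -46] -> [-7, -12, 0, 26, 38, 6, 27, -48, -16, 46] -> [-7, -12]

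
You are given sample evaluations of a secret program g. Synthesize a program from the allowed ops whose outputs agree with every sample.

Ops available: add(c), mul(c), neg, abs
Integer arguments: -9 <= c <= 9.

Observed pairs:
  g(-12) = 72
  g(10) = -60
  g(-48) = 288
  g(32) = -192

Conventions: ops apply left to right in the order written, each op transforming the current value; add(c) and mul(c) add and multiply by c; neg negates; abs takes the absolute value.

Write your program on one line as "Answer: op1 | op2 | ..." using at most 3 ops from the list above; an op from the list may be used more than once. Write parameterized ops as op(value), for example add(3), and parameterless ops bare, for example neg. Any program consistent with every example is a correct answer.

neg | mul(-6) | neg

Check, running the answer program on each example:
  -12 -> 12 -> -72 -> 72
  10 -> -10 -> 60 -> -60
  -48 -> 48 -> -288 -> 288
  32 -> -32 -> 192 -> -192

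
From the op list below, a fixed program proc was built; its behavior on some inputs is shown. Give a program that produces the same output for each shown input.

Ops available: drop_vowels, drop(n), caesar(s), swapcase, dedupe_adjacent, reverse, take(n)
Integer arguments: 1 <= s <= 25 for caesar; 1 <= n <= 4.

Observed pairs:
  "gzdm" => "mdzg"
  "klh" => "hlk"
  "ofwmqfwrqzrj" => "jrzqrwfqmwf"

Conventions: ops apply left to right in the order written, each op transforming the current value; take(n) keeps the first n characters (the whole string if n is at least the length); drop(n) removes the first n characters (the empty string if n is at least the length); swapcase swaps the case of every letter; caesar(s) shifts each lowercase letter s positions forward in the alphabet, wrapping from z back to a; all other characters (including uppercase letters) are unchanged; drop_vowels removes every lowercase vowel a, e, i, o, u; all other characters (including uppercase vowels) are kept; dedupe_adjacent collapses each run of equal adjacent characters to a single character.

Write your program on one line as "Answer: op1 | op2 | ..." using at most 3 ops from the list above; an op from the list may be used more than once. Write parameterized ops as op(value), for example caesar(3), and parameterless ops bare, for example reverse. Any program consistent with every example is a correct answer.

drop_vowels | reverse

Check, running the answer program on each example:
  "gzdm" -> "gzdm" -> "mdzg"
  "klh" -> "klh" -> "hlk"
  "ofwmqfwrqzrj" -> "fwmqfwrqzrj" -> "jrzqrwfqmwf"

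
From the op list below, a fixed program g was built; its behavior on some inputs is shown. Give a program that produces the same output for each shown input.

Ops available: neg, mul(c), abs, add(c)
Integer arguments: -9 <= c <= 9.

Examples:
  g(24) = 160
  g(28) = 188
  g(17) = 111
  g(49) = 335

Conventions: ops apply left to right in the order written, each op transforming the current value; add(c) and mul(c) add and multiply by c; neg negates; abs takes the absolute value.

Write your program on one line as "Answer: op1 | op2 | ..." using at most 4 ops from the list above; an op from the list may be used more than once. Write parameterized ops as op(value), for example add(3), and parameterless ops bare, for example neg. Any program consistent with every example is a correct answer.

mul(-7) | add(8) | abs

Check, running the answer program on each example:
  24 -> -168 -> -160 -> 160
  28 -> -196 -> -188 -> 188
  17 -> -119 -> -111 -> 111
  49 -> -343 -> -335 -> 335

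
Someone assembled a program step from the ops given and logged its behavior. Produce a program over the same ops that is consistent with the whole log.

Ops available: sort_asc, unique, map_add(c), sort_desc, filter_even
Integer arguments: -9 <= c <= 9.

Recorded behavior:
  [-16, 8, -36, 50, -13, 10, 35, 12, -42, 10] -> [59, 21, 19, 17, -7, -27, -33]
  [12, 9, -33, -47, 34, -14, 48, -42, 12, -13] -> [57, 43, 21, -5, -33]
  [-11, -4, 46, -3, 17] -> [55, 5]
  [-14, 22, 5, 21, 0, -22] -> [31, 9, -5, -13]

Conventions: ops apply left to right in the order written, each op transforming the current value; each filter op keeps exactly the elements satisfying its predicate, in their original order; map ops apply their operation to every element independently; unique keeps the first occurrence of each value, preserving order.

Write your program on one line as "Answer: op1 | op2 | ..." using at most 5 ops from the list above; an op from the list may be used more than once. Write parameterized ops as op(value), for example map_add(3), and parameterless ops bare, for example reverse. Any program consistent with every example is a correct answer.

filter_even | map_add(9) | unique | sort_desc

Check, running the answer program on each example:
  [-16, 8, -36, 50, -13, 10, 35, 12, -42, 10] -> [-16, 8, -36, 50, 10, 12, -42, 10] -> [-7, 17, -27, 59, 19, 21, -33, 19] -> [-7, 17, -27, 59, 19, 21, -33] -> [59, 21, 19, 17, -7, -27, -33]
  [12, 9, -33, -47, 34, -14, 48, -42, 12, -13] -> [12, 34, -14, 48, -42, 12] -> [21, 43, -5, 57, -33, 21] -> [21, 43, -5, 57, -33] -> [57, 43, 21, -5, -33]
  [-11, -4, 46, -3, 17] -> [-4, 46] -> [5, 55] -> [5, 55] -> [55, 5]
  [-14, 22, 5, 21, 0, -22] -> [-14, 22, 0, -22] -> [-5, 31, 9, -13] -> [-5, 31, 9, -13] -> [31, 9, -5, -13]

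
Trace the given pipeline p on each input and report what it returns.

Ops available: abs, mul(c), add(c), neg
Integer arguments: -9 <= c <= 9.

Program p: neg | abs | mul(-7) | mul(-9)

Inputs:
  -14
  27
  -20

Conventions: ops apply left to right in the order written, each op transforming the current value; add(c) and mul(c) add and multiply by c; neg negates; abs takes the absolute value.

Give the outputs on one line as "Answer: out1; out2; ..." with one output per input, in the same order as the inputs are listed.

882; 1701; 1260

Execution, op by op:
  -14 -> 14 -> 14 -> -98 -> 882
  27 -> -27 -> 27 -> -189 -> 1701
  -20 -> 20 -> 20 -> -140 -> 1260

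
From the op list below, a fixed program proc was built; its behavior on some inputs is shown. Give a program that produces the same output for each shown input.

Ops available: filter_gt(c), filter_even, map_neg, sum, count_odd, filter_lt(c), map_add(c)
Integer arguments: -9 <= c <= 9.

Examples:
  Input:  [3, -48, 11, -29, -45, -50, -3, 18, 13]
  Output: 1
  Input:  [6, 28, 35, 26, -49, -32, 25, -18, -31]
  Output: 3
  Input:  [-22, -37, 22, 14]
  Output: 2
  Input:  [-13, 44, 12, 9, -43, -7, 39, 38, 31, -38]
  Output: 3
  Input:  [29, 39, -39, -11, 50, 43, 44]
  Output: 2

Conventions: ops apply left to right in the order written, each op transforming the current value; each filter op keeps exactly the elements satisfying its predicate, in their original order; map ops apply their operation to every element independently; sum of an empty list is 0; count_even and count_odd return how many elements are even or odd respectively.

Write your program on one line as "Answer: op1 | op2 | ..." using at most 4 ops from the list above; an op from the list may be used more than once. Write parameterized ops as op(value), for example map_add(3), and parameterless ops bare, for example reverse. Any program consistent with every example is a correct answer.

filter_gt(5) | map_add(-1) | map_neg | count_odd

Check, running the answer program on each example:
  [3, -48, 11, -29, -45, -50, -3, 18, 13] -> [11, 18, 13] -> [10, 17, 12] -> [-10, -17, -12] -> 1
  [6, 28, 35, 26, -49, -32, 25, -18, -31] -> [6, 28, 35, 26, 25] -> [5, 27, 34, 25, 24] -> [-5, -27, -34, -25, -24] -> 3
  [-22, -37, 22, 14] -> [22, 14] -> [21, 13] -> [-21, -13] -> 2
  [-13, 44, 12, 9, -43, -7, 39, 38, 31, -38] -> [44, 12, 9, 39, 38, 31] -> [43, 11, 8, 38, 37, 30] -> [-43, -11, -8, -38, -37, -30] -> 3
  [29, 39, -39, -11, 50, 43, 44] -> [29, 39, 50, 43, 44] -> [28, 38, 49, 42, 43] -> [-28, -38, -49, -42, -43] -> 2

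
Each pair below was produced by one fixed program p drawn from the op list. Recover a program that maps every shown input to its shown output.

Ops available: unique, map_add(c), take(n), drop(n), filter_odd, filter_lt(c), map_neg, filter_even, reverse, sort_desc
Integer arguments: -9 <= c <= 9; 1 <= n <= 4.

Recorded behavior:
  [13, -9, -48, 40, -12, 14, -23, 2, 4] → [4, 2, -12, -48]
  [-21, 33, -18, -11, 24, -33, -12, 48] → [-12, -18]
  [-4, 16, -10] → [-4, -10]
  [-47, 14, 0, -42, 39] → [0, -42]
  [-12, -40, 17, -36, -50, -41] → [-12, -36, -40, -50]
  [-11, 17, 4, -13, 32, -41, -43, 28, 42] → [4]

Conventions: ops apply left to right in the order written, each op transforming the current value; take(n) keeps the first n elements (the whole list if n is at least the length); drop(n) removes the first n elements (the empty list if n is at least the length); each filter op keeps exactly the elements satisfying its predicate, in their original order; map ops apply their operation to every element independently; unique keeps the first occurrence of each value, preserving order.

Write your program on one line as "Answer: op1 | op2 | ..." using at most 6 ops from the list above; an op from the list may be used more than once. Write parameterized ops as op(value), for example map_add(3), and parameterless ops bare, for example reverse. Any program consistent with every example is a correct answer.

filter_lt(9) | sort_desc | map_neg | filter_even | map_neg

Check, running the answer program on each example:
  [13, -9, -48, 40, -12, 14, -23, 2, 4] -> [-9, -48, -12, -23, 2, 4] -> [4, 2, -9, -12, -23, -48] -> [-4, -2, 9, 12, 23, 48] -> [-4, -2, 12, 48] -> [4, 2, -12, -48]
  [-21, 33, -18, -11, 24, -33, -12, 48] -> [-21, -18, -11, -33, -12] -> [-11, -12, -18, -21, -33] -> [11, 12, 18, 21, 33] -> [12, 18] -> [-12, -18]
  [-4, 16, -10] -> [-4, -10] -> [-4, -10] -> [4, 10] -> [4, 10] -> [-4, -10]
  [-47, 14, 0, -42, 39] -> [-47, 0, -42] -> [0, -42, -47] -> [0, 42, 47] -> [0, 42] -> [0, -42]
  [-12, -40, 17, -36, -50, -41] -> [-12, -40, -36, -50, -41] -> [-12, -36, -40, -41, -50] -> [12, 36, 40, 41, 50] -> [12, 36, 40, 50] -> [-12, -36, -40, -50]
  [-11, 17, 4, -13, 32, -41, -43, 28, 42] -> [-11, 4, -13, -41, -43] -> [4, -11, -13, -41, -43] -> [-4, 11, 13, 41, 43] -> [-4] -> [4]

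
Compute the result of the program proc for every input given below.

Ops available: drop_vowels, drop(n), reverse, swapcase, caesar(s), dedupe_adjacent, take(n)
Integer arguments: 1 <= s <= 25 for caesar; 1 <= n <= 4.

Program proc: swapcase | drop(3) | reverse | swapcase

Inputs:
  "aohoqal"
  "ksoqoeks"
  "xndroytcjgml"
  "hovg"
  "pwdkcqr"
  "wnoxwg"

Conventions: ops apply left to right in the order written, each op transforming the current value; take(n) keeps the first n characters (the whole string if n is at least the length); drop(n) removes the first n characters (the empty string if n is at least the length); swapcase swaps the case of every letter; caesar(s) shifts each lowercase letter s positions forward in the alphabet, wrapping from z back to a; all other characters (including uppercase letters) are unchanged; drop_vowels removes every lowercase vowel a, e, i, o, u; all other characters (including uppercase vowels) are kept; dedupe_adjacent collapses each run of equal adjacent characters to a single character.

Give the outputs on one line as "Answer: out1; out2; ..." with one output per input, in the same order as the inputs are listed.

Execution, op by op:
  "aohoqal" -> "AOHOQAL" -> "OQAL" -> "LAQO" -> "laqo"
  "ksoqoeks" -> "KSOQOEKS" -> "QOEKS" -> "SKEOQ" -> "skeoq"
  "xndroytcjgml" -> "XNDROYTCJGML" -> "ROYTCJGML" -> "LMGJCTYOR" -> "lmgjctyor"
  "hovg" -> "HOVG" -> "G" -> "G" -> "g"
  "pwdkcqr" -> "PWDKCQR" -> "KCQR" -> "RQCK" -> "rqck"
  "wnoxwg" -> "WNOXWG" -> "XWG" -> "GWX" -> "gwx"

"laqo"; "skeoq"; "lmgjctyor"; "g"; "rqck"; "gwx"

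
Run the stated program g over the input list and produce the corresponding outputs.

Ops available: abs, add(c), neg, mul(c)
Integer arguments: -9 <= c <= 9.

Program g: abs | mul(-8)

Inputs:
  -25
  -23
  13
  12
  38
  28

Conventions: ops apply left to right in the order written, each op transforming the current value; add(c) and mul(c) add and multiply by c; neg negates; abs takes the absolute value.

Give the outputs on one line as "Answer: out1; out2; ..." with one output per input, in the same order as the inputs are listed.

Execution, op by op:
  -25 -> 25 -> -200
  -23 -> 23 -> -184
  13 -> 13 -> -104
  12 -> 12 -> -96
  38 -> 38 -> -304
  28 -> 28 -> -224

-200; -184; -104; -96; -304; -224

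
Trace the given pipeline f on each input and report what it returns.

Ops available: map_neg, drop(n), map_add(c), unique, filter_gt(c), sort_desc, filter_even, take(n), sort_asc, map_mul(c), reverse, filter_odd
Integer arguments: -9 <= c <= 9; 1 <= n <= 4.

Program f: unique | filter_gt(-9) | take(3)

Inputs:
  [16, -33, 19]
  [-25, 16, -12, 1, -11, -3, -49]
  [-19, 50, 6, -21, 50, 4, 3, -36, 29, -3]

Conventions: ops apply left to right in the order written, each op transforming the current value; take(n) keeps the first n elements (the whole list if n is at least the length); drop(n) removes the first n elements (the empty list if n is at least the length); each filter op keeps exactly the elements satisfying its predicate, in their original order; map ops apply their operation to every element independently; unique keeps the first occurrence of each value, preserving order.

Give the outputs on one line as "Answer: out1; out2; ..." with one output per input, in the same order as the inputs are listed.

Execution, op by op:
  [16, -33, 19] -> [16, -33, 19] -> [16, 19] -> [16, 19]
  [-25, 16, -12, 1, -11, -3, -49] -> [-25, 16, -12, 1, -11, -3, -49] -> [16, 1, -3] -> [16, 1, -3]
  [-19, 50, 6, -21, 50, 4, 3, -36, 29, -3] -> [-19, 50, 6, -21, 4, 3, -36, 29, -3] -> [50, 6, 4, 3, 29, -3] -> [50, 6, 4]

[16, 19]; [16, 1, -3]; [50, 6, 4]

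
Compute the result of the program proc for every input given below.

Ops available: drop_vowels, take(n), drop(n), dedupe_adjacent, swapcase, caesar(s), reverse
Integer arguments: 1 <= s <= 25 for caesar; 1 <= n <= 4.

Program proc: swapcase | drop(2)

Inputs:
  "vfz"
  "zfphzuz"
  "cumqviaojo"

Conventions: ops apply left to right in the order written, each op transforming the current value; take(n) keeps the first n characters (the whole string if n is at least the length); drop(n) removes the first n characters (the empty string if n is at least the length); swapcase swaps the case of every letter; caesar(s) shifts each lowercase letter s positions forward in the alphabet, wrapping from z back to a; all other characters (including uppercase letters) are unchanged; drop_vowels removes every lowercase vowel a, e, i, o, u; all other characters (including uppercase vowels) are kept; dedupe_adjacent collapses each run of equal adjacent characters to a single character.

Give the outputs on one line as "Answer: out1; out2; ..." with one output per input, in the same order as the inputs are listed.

"Z"; "PHZUZ"; "MQVIAOJO"

Execution, op by op:
  "vfz" -> "VFZ" -> "Z"
  "zfphzuz" -> "ZFPHZUZ" -> "PHZUZ"
  "cumqviaojo" -> "CUMQVIAOJO" -> "MQVIAOJO"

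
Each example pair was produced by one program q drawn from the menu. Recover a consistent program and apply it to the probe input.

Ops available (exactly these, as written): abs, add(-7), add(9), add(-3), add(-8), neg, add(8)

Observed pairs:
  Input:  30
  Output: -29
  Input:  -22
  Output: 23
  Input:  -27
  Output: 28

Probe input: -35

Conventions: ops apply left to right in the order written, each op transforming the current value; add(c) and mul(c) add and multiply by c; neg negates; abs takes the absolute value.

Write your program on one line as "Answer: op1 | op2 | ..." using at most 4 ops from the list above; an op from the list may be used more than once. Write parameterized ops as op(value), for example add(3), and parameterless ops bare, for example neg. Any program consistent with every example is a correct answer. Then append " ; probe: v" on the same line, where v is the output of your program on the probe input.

neg | add(-7) | add(8) ; probe: 36

Check, running the answer program on each example:
  30 -> -30 -> -37 -> -29
  -22 -> 22 -> 15 -> 23
  -27 -> 27 -> 20 -> 28
  probe: -35 -> 35 -> 28 -> 36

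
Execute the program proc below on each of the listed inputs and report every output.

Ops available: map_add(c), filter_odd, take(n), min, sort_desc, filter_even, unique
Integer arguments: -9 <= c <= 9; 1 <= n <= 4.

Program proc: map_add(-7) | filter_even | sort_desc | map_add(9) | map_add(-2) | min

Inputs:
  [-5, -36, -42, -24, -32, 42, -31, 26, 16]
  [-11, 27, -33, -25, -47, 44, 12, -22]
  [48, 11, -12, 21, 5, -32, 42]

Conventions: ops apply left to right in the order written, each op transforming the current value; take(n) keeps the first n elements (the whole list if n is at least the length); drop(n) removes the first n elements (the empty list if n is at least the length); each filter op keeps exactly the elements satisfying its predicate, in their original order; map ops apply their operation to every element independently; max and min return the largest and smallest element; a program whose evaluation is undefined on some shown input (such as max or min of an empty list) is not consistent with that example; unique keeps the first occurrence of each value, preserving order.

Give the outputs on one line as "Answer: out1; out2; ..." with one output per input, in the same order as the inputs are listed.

-31; -47; 5

Execution, op by op:
  [-5, -36, -42, -24, -32, 42, -31, 26, 16] -> [-12, -43, -49, -31, -39, 35, -38, 19, 9] -> [-12, -38] -> [-12, -38] -> [-3, -29] -> [-5, -31] -> -31
  [-11, 27, -33, -25, -47, 44, 12, -22] -> [-18, 20, -40, -32, -54, 37, 5, -29] -> [-18, 20, -40, -32, -54] -> [20, -18, -32, -40, -54] -> [29, -9, -23, -31, -45] -> [27, -11, -25, -33, -47] -> -47
  [48, 11, -12, 21, 5, -32, 42] -> [41, 4, -19, 14, -2, -39, 35] -> [4, 14, -2] -> [14, 4, -2] -> [23, 13, 7] -> [21, 11, 5] -> 5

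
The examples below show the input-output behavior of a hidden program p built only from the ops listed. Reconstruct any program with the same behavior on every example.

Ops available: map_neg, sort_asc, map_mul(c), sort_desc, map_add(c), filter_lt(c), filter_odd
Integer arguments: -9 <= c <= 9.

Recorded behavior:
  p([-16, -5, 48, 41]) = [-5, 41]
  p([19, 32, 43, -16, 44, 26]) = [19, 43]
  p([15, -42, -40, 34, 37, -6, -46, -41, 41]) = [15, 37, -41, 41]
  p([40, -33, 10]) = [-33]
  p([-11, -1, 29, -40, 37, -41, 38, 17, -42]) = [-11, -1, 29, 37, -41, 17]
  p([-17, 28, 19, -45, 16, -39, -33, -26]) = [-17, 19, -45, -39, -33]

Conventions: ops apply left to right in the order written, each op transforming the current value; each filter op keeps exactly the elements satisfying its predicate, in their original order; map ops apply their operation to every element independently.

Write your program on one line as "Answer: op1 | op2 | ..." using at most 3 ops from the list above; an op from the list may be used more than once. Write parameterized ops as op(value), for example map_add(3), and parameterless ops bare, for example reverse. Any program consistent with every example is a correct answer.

map_neg | filter_odd | map_neg

Check, running the answer program on each example:
  [-16, -5, 48, 41] -> [16, 5, -48, -41] -> [5, -41] -> [-5, 41]
  [19, 32, 43, -16, 44, 26] -> [-19, -32, -43, 16, -44, -26] -> [-19, -43] -> [19, 43]
  [15, -42, -40, 34, 37, -6, -46, -41, 41] -> [-15, 42, 40, -34, -37, 6, 46, 41, -41] -> [-15, -37, 41, -41] -> [15, 37, -41, 41]
  [40, -33, 10] -> [-40, 33, -10] -> [33] -> [-33]
  [-11, -1, 29, -40, 37, -41, 38, 17, -42] -> [11, 1, -29, 40, -37, 41, -38, -17, 42] -> [11, 1, -29, -37, 41, -17] -> [-11, -1, 29, 37, -41, 17]
  [-17, 28, 19, -45, 16, -39, -33, -26] -> [17, -28, -19, 45, -16, 39, 33, 26] -> [17, -19, 45, 39, 33] -> [-17, 19, -45, -39, -33]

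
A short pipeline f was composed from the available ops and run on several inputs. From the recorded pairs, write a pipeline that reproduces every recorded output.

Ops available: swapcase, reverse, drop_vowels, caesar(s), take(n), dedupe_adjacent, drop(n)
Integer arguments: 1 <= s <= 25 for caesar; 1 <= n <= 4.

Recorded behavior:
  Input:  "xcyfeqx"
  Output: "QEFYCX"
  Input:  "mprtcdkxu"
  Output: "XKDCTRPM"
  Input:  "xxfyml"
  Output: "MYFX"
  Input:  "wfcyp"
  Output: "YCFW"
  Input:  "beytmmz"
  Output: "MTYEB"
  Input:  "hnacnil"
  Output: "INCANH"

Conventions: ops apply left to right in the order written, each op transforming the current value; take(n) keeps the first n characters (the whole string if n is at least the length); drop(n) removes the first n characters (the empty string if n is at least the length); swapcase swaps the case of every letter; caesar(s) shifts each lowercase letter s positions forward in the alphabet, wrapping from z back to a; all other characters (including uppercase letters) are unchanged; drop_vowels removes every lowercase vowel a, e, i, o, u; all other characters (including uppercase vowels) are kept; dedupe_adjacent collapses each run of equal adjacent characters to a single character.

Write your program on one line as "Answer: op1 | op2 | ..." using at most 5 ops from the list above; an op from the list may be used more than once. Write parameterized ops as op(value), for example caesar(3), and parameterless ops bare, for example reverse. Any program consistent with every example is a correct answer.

reverse | swapcase | drop(1) | dedupe_adjacent

Check, running the answer program on each example:
  "xcyfeqx" -> "xqefycx" -> "XQEFYCX" -> "QEFYCX" -> "QEFYCX"
  "mprtcdkxu" -> "uxkdctrpm" -> "UXKDCTRPM" -> "XKDCTRPM" -> "XKDCTRPM"
  "xxfyml" -> "lmyfxx" -> "LMYFXX" -> "MYFXX" -> "MYFX"
  "wfcyp" -> "pycfw" -> "PYCFW" -> "YCFW" -> "YCFW"
  "beytmmz" -> "zmmtyeb" -> "ZMMTYEB" -> "MMTYEB" -> "MTYEB"
  "hnacnil" -> "lincanh" -> "LINCANH" -> "INCANH" -> "INCANH"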